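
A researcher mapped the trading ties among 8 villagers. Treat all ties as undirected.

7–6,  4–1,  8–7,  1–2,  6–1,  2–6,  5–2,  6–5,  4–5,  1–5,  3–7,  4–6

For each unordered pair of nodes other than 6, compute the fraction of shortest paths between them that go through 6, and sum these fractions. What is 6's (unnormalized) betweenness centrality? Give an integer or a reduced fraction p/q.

Pairs whose geodesics pass through 6 — 2–4: 1/3; 2–3: 1; 2–8: 1; 2–7: 1; 5–3: 1; 5–8: 1; 5–7: 1; 4–3: 1; 4–8: 1; 4–7: 1; 1–3: 1; 1–8: 1; 1–7: 1.
All other pairs contribute 0.
Summing the contributions gives betweenness(6) = 37/3.

37/3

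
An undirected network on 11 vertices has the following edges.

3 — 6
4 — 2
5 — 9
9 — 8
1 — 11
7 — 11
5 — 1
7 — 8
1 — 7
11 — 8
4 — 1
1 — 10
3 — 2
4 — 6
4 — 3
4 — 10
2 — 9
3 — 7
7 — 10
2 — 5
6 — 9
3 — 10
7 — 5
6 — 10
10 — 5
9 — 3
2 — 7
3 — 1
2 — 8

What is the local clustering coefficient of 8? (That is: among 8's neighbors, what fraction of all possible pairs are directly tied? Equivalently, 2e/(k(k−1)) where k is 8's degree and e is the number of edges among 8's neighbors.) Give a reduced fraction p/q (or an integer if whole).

1/2

8's neighbors: 2, 7, 9, and 11 (k = 4).
Possible neighbor pairs: C(4,2) = 6. Edges among them: 2–7, 2–9, 7–11 → e = 3.
Clustering(8) = 3/6 = 1/2.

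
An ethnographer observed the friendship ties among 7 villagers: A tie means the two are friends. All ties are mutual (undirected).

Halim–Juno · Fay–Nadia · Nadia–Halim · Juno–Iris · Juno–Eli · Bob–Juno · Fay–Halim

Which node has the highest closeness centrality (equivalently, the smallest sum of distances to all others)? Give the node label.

Juno

Farness (sum of distances to all others) for each node — Bob:13, Eli:13, Fay:13, Halim:9, Iris:13, Juno:8, Nadia:13.
The smallest farness is 8, for Juno, so Juno has the highest closeness.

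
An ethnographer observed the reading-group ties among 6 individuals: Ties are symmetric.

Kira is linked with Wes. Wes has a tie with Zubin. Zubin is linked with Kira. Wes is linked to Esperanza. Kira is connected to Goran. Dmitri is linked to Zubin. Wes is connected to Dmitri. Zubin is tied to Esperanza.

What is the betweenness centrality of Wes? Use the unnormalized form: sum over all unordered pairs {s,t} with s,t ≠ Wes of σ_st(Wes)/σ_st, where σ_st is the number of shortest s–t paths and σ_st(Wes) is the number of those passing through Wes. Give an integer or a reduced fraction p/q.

5/2

Pairs whose geodesics pass through Wes — Esperanza–Goran: 1/2; Esperanza–Kira: 1/2; Esperanza–Dmitri: 1/2; Goran–Dmitri: 1/2; Kira–Dmitri: 1/2.
All other pairs contribute 0.
Summing the contributions gives betweenness(Wes) = 5/2.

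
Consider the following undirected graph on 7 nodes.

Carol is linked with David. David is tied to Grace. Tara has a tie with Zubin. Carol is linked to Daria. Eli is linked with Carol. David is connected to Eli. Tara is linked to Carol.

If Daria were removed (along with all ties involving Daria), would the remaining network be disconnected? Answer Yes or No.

Even without Daria, every remaining node can still reach every other (the residual graph is connected), so Daria is not a cut vertex.

No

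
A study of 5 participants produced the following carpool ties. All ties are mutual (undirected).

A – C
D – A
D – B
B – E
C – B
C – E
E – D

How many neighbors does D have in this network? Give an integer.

3

D is directly tied to A, B, and E. That is 3 neighbors, so the degree of D is 3.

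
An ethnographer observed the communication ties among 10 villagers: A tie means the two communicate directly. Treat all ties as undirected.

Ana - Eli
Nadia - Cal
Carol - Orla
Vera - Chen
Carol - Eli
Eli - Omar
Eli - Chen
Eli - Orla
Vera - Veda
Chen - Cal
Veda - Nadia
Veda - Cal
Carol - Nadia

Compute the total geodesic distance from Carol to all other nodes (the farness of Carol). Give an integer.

Distances from Carol: Ana:2, Cal:2, Chen:2, Eli:1, Nadia:1, Omar:2, Orla:1, Veda:2, Vera:3.
Sum = 2 + 2 + 2 + 1 + 1 + 2 + 1 + 2 + 3 = 16.

16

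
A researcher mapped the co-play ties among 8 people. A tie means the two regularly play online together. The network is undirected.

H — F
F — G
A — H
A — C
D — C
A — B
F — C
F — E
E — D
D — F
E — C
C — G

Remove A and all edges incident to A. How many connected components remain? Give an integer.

2

Without A, the remaining ties split the others into: {C, D, E, F, G, H}; {B}.
That's 2 separate components.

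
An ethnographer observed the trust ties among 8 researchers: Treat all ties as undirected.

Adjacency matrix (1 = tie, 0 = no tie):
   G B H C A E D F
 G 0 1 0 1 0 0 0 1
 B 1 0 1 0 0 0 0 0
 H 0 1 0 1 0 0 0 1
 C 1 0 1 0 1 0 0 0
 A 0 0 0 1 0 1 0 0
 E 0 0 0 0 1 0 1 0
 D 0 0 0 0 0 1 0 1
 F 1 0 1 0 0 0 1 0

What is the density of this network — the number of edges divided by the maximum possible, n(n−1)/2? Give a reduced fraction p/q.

5/14

There are 10 edges and 8 nodes, so the maximum possible is C(8,2) = 28.
Density = 10/28 = 5/14.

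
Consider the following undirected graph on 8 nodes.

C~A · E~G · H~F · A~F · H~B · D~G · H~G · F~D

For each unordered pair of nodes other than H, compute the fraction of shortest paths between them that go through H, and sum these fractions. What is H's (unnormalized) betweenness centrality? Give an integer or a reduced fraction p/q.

9

Pairs whose geodesics pass through H — E–F: 1/2; E–A: 1/2; E–C: 1/2; E–B: 1; F–G: 1/2; F–B: 1; A–G: 1/2; A–B: 1; G–C: 1/2; G–B: 1; C–B: 1; D–B: 2/2.
All other pairs contribute 0.
Summing the contributions gives betweenness(H) = 9.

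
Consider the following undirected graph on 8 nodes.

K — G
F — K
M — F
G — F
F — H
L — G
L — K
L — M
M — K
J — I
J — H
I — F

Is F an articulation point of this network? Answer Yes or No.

Yes

Removing F leaves {G, K, L, and M} with no path to {H, I, and J}, so the network splits into 2 components. F is a cut vertex.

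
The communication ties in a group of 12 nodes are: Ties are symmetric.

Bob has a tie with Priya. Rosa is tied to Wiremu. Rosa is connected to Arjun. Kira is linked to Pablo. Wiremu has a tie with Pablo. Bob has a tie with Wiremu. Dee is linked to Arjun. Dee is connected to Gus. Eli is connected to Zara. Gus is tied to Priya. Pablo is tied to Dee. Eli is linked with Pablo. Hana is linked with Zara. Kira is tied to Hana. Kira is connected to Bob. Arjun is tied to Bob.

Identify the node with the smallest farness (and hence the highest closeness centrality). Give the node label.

Pablo

Farness (sum of distances to all others) for each node — Arjun:23, Bob:20, Dee:21, Eli:26, Gus:28, Hana:28, Kira:21, Pablo:19, Priya:27, Rosa:28, Wiremu:22, Zara:31.
The smallest farness is 19, for Pablo, so Pablo has the highest closeness.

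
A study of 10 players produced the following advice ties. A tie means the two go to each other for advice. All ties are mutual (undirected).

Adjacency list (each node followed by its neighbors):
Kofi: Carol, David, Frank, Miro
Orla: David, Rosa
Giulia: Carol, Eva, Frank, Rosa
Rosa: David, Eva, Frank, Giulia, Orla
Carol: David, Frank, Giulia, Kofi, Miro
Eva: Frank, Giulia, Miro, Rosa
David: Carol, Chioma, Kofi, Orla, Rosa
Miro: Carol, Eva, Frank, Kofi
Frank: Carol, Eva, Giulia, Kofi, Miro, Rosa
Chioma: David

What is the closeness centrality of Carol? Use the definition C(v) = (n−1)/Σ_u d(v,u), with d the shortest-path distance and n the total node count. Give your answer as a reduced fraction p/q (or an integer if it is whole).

Distances from Carol: Chioma:2, David:1, Eva:2, Frank:1, Giulia:1, Kofi:1, Miro:1, Orla:2, Rosa:2. Sum = 13.
n = 10, so closeness = 9/13.

9/13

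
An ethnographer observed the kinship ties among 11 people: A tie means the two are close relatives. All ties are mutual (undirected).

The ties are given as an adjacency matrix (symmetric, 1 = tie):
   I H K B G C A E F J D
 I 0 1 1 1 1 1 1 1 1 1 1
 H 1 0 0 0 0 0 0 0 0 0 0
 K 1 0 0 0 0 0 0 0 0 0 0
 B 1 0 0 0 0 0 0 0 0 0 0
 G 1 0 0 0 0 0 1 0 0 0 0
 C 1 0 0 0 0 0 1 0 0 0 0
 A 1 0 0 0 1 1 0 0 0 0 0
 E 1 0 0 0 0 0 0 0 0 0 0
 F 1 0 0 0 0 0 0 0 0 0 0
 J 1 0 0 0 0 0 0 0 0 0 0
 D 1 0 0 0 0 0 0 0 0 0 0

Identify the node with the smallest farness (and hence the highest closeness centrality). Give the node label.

Farness (sum of distances to all others) for each node — A:17, B:19, C:18, D:19, E:19, F:19, G:18, H:19, I:10, J:19, K:19.
The smallest farness is 10, for I, so I has the highest closeness.

I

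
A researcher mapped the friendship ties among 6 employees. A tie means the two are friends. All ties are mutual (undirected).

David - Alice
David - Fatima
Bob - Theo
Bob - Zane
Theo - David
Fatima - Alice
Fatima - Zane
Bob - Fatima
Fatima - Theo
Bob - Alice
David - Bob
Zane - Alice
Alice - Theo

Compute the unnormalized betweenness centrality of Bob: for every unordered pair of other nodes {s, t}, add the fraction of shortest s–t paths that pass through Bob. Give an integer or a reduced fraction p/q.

2/3

Pairs whose geodesics pass through Bob — Zane–David: 1/3; Zane–Theo: 1/3.
All other pairs contribute 0.
Summing the contributions gives betweenness(Bob) = 2/3.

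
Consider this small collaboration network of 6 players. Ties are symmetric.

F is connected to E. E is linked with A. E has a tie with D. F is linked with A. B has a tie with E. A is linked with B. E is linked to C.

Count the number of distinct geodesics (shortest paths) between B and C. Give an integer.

The shortest distance is 2, and the only length-2 path is B–E–C. So there is exactly 1 shortest path.

1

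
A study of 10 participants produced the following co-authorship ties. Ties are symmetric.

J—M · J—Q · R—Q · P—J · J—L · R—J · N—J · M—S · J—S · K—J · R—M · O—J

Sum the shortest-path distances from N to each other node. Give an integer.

Distances from N: J:1, K:2, L:2, M:2, O:2, P:2, Q:2, R:2, S:2.
Sum = 1 + 2 + 2 + 2 + 2 + 2 + 2 + 2 + 2 = 17.

17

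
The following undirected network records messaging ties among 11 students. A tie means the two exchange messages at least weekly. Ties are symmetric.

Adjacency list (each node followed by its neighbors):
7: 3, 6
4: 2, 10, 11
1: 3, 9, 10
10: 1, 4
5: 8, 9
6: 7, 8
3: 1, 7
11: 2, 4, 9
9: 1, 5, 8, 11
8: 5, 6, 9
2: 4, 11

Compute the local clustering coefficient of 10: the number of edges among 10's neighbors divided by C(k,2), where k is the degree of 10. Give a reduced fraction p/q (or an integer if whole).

10's neighbors: 1 and 4 (k = 2).
Possible neighbor pairs: C(2,2) = 1. Edges among them: none → e = 0.
Clustering(10) = 0/1.

0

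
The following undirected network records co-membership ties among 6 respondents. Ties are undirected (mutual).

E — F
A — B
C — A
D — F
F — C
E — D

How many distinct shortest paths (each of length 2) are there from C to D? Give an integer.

The shortest distance is 2, and the only length-2 path is C–F–D. So there is exactly 1 shortest path.

1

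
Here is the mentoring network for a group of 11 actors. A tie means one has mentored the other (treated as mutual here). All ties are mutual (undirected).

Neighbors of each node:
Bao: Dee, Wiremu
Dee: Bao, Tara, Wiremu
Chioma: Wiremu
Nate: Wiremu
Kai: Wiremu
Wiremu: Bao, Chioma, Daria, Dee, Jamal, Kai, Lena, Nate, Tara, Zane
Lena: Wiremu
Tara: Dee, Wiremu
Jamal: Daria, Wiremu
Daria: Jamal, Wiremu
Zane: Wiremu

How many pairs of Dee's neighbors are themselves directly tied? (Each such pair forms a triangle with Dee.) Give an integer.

2

Dee's neighbors: Bao, Tara, and Wiremu.
Neighbor pairs that are themselves tied: Dee–Bao–Wiremu; Dee–Tara–Wiremu. Each forms one triangle with Dee, for 2 in total.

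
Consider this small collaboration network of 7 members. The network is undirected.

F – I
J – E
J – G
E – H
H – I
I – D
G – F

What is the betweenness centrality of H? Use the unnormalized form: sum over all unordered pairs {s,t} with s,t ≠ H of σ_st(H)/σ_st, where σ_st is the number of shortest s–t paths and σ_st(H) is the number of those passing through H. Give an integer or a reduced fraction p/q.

Pairs whose geodesics pass through H — I–J: 1/2; I–E: 1; F–E: 1/2; D–J: 1/2; D–E: 1.
All other pairs contribute 0.
Summing the contributions gives betweenness(H) = 7/2.

7/2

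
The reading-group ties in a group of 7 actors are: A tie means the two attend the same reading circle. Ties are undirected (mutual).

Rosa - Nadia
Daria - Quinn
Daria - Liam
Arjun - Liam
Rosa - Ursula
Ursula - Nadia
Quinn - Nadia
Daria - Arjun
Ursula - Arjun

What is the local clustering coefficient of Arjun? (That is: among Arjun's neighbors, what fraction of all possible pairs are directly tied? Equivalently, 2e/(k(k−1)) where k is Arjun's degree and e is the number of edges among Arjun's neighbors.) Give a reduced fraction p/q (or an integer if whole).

Arjun's neighbors: Daria, Liam, and Ursula (k = 3).
Possible neighbor pairs: C(3,2) = 3. Edges among them: Daria–Liam → e = 1.
Clustering(Arjun) = 1/3.

1/3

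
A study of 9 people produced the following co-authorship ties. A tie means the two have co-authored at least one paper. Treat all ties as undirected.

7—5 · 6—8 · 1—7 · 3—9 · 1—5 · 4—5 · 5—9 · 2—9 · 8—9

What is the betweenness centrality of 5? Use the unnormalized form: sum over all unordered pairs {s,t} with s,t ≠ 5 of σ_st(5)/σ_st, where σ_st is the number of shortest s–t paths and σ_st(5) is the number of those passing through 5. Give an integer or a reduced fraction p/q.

Pairs whose geodesics pass through 5 — 6–7: 1; 6–1: 1; 6–4: 1; 8–7: 1; 8–1: 1; 8–4: 1; 7–9: 1; 7–2: 1; 7–4: 1; 7–3: 1; 9–1: 1; 9–4: 1; 1–2: 1; 1–4: 1 … (+3 more pairs).
All other pairs contribute 0.
Summing the contributions gives betweenness(5) = 17.

17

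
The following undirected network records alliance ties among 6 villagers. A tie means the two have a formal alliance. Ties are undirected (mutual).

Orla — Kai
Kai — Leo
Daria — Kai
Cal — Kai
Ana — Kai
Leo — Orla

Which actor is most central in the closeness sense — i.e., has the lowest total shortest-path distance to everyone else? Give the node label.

Kai

Farness (sum of distances to all others) for each node — Ana:9, Cal:9, Daria:9, Kai:5, Leo:8, Orla:8.
The smallest farness is 5, for Kai, so Kai has the highest closeness.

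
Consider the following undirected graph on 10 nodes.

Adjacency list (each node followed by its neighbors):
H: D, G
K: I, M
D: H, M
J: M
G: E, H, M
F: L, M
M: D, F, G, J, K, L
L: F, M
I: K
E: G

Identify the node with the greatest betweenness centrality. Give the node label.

M

Unnormalized betweenness of each node: D:3, E:0, F:0, G:11, H:1, I:0, J:0, K:8, L:0, M:29.
M has the largest value, 29, making it the main broker — the node through which the most shortest paths run.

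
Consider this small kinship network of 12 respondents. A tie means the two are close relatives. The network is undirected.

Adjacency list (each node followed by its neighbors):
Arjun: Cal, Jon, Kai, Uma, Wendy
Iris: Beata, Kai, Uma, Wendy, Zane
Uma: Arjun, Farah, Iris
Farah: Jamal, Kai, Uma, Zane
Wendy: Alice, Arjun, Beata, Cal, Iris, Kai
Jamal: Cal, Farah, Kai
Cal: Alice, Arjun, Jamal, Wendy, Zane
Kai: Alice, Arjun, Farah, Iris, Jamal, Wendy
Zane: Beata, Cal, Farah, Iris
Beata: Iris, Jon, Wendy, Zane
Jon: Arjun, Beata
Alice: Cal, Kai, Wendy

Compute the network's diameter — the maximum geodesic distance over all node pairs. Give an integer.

Eccentricity of each node (its greatest distance to any other): Alice:3, Arjun:2, Beata:3, Cal:2, Farah:3, Iris:2, Jamal:3, Jon:3, Kai:2, Uma:3, Wendy:2, Zane:2.
The maximum eccentricity is 3, realized for instance by the pair Farah–Jon via Farah – Zane – Beata – Jon. So the diameter is 3.

3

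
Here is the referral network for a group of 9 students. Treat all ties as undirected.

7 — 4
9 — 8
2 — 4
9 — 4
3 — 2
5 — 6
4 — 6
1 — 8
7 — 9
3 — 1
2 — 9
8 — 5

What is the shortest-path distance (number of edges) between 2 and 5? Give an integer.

One shortest route is 2 – 9 – 8 – 5, which uses 3 edges, and at distance 2 from 2 we only reach {1, 6, 7, 8}, which does not include 5. So d(2,5) = 3.

3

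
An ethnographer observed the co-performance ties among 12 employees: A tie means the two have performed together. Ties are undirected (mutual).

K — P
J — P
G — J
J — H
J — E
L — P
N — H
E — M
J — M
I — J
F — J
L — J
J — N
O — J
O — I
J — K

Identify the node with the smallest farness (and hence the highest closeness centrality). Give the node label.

Farness (sum of distances to all others) for each node — E:20, F:21, G:21, H:20, I:20, J:11, K:20, L:20, M:20, N:20, O:20, P:19.
The smallest farness is 11, for J, so J has the highest closeness.

J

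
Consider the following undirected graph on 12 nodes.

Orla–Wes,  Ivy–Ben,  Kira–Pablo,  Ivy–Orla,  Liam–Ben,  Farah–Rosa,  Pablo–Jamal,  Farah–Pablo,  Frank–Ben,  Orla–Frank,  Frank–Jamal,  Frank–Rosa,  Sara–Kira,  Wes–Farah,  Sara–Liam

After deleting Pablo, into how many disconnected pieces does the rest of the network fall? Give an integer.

Pablo's neighbors (Farah, Jamal, and Kira) remain reachable from one another through other ties, so the rest of the network stays in one piece.

1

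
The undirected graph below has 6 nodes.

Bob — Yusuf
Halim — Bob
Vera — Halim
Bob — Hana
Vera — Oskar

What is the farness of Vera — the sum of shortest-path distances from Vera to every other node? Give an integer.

10

Distances from Vera: Bob:2, Halim:1, Hana:3, Oskar:1, Yusuf:3.
Sum = 2 + 1 + 3 + 1 + 3 = 10.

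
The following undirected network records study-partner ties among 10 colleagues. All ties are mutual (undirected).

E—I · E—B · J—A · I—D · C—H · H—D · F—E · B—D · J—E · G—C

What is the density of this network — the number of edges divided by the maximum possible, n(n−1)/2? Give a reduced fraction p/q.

2/9

There are 10 edges and 10 nodes, so the maximum possible is C(10,2) = 45.
Density = 10/45 = 2/9.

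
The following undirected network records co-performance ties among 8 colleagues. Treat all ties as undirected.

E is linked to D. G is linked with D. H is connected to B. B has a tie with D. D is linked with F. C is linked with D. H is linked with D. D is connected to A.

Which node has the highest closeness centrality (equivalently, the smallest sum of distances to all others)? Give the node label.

Farness (sum of distances to all others) for each node — A:13, B:12, C:13, D:7, E:13, F:13, G:13, H:12.
The smallest farness is 7, for D, so D has the highest closeness.

D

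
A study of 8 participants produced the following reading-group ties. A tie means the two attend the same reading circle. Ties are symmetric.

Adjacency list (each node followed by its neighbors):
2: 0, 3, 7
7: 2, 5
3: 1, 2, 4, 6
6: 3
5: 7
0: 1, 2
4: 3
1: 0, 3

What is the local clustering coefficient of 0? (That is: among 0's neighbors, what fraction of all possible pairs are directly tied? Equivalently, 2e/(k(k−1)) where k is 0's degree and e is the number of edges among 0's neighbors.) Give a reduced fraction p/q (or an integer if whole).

0's neighbors: 1 and 2 (k = 2).
Possible neighbor pairs: C(2,2) = 1. Edges among them: none → e = 0.
Clustering(0) = 0/1.

0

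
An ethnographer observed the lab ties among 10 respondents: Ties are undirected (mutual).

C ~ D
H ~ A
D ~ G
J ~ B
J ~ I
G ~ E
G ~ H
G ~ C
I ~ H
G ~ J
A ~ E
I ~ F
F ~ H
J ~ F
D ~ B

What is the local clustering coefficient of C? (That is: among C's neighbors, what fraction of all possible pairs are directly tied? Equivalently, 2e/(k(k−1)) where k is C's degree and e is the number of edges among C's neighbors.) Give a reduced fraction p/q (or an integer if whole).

C's neighbors: D and G (k = 2).
Possible neighbor pairs: C(2,2) = 1. Edges among them: D–G → e = 1.
Clustering(C) = 1/1.

1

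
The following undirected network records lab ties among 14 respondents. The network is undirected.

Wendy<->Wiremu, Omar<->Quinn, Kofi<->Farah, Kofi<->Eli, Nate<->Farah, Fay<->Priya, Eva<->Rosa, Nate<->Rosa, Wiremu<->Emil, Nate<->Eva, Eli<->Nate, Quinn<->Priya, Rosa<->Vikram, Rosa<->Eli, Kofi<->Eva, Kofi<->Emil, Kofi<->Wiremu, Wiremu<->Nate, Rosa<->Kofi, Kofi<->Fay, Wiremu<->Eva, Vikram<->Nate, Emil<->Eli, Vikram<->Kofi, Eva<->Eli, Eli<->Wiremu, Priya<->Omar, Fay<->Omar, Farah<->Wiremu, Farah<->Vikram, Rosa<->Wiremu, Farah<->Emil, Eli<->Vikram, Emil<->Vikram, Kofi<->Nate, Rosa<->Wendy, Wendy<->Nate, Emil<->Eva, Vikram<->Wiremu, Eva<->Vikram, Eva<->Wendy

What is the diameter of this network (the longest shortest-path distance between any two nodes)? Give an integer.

5

Eccentricity of each node (its greatest distance to any other): Eli:4, Emil:4, Eva:4, Farah:4, Fay:3, Kofi:3, Nate:4, Omar:4, Priya:4, Quinn:5, Rosa:4, Vikram:4, Wendy:5, Wiremu:4.
The maximum eccentricity is 5, realized for instance by the pair Wendy–Quinn via Wendy – Wiremu – Kofi – Fay – Omar – Quinn. So the diameter is 5.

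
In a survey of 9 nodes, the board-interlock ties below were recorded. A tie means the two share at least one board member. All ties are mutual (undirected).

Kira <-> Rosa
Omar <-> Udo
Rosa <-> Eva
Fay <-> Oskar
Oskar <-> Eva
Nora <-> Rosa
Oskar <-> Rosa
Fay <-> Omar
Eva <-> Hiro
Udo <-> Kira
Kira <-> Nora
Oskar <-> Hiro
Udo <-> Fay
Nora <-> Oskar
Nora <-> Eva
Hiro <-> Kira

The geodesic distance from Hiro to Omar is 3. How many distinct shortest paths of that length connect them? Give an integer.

2

The shortest distance is 3. The length-3 paths are: Hiro–Oskar–Fay–Omar; Hiro–Kira–Udo–Omar.
That gives 2 distinct shortest paths.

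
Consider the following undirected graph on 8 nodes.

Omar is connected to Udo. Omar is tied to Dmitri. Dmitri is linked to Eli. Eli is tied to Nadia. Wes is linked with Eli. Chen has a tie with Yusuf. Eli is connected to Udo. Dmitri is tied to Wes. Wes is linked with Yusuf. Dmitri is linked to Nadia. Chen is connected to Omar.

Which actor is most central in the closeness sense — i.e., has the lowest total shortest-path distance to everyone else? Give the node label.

Farness (sum of distances to all others) for each node — Chen:14, Dmitri:10, Eli:11, Nadia:14, Omar:11, Udo:13, Wes:11, Yusuf:14.
The smallest farness is 10, for Dmitri, so Dmitri has the highest closeness.

Dmitri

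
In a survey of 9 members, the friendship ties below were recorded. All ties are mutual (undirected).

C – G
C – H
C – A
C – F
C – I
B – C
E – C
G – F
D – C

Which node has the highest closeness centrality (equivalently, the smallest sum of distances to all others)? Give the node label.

Farness (sum of distances to all others) for each node — A:15, B:15, C:8, D:15, E:15, F:14, G:14, H:15, I:15.
The smallest farness is 8, for C, so C has the highest closeness.

C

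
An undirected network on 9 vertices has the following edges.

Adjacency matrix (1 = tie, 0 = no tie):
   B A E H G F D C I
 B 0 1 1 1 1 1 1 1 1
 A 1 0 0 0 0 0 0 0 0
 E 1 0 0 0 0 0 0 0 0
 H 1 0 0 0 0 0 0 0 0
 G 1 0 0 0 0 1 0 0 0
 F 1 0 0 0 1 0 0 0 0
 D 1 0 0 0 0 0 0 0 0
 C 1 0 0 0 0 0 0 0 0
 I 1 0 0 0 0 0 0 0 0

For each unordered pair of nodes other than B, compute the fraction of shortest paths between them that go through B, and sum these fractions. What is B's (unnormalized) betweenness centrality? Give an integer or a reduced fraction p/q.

27

Pairs whose geodesics pass through B — A–E: 1; A–H: 1; A–G: 1; A–F: 1; A–D: 1; A–C: 1; A–I: 1; E–H: 1; E–G: 1; E–F: 1; E–D: 1; E–C: 1; E–I: 1; H–G: 1 … (+13 more pairs).
All other pairs contribute 0.
Summing the contributions gives betweenness(B) = 27.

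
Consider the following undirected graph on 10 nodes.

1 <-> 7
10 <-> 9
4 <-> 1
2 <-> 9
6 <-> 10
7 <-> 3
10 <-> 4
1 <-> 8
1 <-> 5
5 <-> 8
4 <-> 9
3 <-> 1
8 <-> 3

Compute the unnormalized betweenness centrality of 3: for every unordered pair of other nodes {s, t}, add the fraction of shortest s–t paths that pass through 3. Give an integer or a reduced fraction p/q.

1/2

Pairs whose geodesics pass through 3 — 8–7: 1/2.
All other pairs contribute 0.
Summing the contributions gives betweenness(3) = 1/2.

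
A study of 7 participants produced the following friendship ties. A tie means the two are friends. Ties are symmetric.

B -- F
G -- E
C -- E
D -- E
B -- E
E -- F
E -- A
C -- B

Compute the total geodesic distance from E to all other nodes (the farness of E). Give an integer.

Distances from E: A:1, B:1, C:1, D:1, F:1, G:1.
Sum = 1 + 1 + 1 + 1 + 1 + 1 = 6.

6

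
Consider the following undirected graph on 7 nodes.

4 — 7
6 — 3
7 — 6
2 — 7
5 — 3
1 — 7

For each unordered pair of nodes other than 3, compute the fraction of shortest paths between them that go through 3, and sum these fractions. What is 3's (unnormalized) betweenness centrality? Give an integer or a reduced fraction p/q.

Pairs whose geodesics pass through 3 — 5–2: 1; 5–6: 1; 5–4: 1; 5–7: 1; 5–1: 1.
All other pairs contribute 0.
Summing the contributions gives betweenness(3) = 5.

5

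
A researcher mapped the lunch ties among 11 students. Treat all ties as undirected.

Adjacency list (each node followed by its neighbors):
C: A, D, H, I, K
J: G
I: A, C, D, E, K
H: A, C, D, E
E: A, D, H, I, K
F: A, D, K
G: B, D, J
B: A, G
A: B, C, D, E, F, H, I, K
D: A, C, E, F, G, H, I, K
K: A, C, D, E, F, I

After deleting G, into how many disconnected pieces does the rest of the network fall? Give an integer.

2

Without G, the remaining ties split the others into: {A, B, C, D, E, F, H, I, K}; {J}.
That's 2 separate components.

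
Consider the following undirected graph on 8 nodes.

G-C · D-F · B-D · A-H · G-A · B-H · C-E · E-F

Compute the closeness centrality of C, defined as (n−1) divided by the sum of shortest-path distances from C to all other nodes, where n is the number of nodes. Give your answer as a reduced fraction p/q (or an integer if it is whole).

Distances from C: A:2, B:4, D:3, E:1, F:2, G:1, H:3. Sum = 16.
n = 8, so closeness = 7/16.

7/16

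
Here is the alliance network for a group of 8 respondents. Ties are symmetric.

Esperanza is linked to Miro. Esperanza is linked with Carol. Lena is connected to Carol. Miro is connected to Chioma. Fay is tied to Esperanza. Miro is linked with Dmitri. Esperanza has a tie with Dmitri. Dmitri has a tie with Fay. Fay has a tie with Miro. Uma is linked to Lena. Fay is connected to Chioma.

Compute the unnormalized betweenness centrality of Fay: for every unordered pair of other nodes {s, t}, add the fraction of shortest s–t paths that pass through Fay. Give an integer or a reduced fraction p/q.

5/2

Pairs whose geodesics pass through Fay — Dmitri–Chioma: 1/2; Esperanza–Chioma: 1/2; Chioma–Lena: 1/2; Chioma–Uma: 1/2; Chioma–Carol: 1/2.
All other pairs contribute 0.
Summing the contributions gives betweenness(Fay) = 5/2.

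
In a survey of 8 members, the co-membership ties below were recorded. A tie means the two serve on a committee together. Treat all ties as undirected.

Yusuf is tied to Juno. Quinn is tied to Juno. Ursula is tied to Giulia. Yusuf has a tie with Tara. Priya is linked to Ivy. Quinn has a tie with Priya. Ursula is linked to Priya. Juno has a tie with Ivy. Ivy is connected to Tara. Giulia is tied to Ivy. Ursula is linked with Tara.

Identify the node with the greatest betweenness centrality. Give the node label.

Ivy

Unnormalized betweenness of each node: Giulia:8/15, Ivy:193/30, Juno:11/3, Priya:17/5, Quinn:19/20, Tara:17/5, Ursula:8/3, Yusuf:19/20.
Ivy has the largest value, 193/30, making it the main broker — the node through which the most shortest paths run.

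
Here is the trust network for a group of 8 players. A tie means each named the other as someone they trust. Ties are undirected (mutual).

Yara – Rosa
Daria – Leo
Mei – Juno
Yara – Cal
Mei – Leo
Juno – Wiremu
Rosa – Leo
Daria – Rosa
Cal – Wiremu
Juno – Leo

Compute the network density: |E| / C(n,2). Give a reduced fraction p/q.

5/14

There are 10 edges and 8 nodes, so the maximum possible is C(8,2) = 28.
Density = 10/28 = 5/14.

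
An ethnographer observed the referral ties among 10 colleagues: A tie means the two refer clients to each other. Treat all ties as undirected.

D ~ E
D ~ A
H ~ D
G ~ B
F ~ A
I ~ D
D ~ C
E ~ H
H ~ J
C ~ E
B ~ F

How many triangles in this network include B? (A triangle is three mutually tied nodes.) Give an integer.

B's neighbors are F and G, but none of them are tied to each other, so no triangle contains B.

0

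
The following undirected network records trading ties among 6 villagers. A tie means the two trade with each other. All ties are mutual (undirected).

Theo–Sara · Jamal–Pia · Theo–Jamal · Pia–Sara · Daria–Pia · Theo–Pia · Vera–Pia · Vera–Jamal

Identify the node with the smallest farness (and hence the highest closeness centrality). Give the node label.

Pia

Farness (sum of distances to all others) for each node — Daria:9, Jamal:7, Pia:5, Sara:8, Theo:7, Vera:8.
The smallest farness is 5, for Pia, so Pia has the highest closeness.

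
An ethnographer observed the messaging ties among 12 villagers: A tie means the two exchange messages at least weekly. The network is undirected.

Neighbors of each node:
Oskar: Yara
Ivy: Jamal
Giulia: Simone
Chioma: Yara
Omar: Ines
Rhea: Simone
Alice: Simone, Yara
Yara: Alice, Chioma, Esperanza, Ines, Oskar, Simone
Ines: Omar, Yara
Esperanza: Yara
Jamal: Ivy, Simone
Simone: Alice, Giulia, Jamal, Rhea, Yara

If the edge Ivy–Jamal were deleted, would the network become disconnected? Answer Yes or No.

Yes

Without the Ivy–Jamal edge there is no alternate route between Ivy and Jamal, so the network disconnects. It is a bridge.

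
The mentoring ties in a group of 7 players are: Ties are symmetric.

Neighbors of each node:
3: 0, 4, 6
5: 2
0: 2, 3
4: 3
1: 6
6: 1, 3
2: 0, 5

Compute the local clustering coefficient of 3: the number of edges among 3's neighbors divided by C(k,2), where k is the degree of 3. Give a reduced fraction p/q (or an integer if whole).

0

3's neighbors: 0, 4, and 6 (k = 3).
Possible neighbor pairs: C(3,2) = 3. Edges among them: none → e = 0.
Clustering(3) = 0/3 = 0.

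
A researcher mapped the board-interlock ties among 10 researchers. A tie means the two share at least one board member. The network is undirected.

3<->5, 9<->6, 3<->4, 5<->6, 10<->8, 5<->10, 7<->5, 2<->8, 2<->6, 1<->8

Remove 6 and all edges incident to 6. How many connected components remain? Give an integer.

2

Without 6, the remaining ties split the others into: {9}; {1, 2, 3, 4, 5, 7, 8, 10}.
That's 2 separate components.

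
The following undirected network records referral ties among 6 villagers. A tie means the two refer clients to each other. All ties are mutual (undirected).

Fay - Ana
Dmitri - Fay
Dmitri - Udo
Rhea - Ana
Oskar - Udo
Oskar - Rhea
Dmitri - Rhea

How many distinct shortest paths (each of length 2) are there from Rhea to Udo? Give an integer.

2

The shortest distance is 2. The length-2 paths are: Rhea–Oskar–Udo; Rhea–Dmitri–Udo.
That gives 2 distinct shortest paths.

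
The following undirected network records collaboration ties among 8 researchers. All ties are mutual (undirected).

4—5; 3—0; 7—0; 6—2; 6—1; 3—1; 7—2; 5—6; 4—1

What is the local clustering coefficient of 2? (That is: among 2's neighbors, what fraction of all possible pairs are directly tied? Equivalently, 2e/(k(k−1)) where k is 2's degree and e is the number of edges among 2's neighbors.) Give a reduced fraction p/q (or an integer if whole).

0

2's neighbors: 6 and 7 (k = 2).
Possible neighbor pairs: C(2,2) = 1. Edges among them: none → e = 0.
Clustering(2) = 0/1.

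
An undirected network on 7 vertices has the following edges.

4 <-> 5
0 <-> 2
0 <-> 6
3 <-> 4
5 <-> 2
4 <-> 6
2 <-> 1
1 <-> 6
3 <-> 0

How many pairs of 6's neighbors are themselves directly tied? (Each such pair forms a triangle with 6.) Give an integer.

6's neighbors are 0, 1, and 4, but none of them are tied to each other, so no triangle contains 6.

0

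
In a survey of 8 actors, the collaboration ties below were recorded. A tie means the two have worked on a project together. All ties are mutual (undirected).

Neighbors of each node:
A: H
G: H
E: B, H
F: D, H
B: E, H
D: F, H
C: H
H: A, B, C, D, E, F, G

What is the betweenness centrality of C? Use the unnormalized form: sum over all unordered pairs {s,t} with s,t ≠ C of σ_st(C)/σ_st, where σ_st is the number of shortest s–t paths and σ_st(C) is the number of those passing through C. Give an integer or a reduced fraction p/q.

0

No shortest path between any pair of other nodes passes through C.
Summing the contributions gives betweenness(C) = 0.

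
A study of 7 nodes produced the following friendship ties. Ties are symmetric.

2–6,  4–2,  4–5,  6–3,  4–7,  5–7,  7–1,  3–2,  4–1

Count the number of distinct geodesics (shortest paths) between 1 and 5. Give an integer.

The shortest distance is 2. The length-2 paths are: 1–7–5; 1–4–5.
That gives 2 distinct shortest paths.

2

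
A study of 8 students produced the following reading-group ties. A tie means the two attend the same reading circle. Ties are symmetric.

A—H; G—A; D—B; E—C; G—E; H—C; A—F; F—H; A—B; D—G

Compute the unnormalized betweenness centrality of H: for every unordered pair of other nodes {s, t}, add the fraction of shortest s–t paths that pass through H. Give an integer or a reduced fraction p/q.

7/2

Pairs whose geodesics pass through H — B–C: 1; A–C: 1; F–C: 1; F–E: 1/2.
All other pairs contribute 0.
Summing the contributions gives betweenness(H) = 7/2.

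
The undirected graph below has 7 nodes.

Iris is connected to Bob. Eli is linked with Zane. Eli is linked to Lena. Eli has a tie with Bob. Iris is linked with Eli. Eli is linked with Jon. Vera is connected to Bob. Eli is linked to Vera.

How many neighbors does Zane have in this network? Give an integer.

Zane is directly tied to Eli. That is 1 neighbor, so the degree of Zane is 1.

1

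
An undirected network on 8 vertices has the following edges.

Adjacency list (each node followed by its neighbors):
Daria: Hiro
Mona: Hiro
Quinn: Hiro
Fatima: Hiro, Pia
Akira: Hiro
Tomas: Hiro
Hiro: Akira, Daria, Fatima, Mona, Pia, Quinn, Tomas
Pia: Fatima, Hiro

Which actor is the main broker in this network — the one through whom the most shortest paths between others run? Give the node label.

Hiro

Unnormalized betweenness of each node: Akira:0, Daria:0, Fatima:0, Hiro:20, Mona:0, Pia:0, Quinn:0, Tomas:0.
Hiro has the largest value, 20, making it the main broker — the node through which the most shortest paths run.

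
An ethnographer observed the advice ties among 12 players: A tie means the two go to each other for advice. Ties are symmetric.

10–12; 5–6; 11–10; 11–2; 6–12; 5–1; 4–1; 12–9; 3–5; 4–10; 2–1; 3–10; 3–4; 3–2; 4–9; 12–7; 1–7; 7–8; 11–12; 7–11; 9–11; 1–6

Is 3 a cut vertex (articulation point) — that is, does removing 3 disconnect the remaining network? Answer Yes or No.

No

Even without 3, every remaining node can still reach every other (the residual graph is connected), so 3 is not a cut vertex.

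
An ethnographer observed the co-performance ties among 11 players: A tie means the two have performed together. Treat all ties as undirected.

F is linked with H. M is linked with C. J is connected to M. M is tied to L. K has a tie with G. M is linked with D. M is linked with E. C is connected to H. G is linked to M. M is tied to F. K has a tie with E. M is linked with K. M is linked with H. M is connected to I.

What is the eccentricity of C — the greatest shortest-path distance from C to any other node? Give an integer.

2

Distances from C: D:2, E:2, F:2, G:2, H:1, I:2, J:2, K:2, L:2, M:1.
The largest is 2 (to D, E, J, K, G, F, L, and I), so the eccentricity of C is 2.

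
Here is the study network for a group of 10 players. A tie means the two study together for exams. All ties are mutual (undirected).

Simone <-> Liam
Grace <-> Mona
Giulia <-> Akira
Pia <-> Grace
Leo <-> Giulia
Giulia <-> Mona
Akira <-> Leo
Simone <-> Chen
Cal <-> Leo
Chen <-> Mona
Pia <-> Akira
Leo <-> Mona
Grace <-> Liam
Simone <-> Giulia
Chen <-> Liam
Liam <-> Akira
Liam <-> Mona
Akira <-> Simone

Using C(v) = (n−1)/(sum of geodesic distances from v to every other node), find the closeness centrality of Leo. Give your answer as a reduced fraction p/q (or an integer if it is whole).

9/14

Distances from Leo: Akira:1, Cal:1, Chen:2, Giulia:1, Grace:2, Liam:2, Mona:1, Pia:2, Simone:2. Sum = 14.
n = 10, so closeness = 9/14.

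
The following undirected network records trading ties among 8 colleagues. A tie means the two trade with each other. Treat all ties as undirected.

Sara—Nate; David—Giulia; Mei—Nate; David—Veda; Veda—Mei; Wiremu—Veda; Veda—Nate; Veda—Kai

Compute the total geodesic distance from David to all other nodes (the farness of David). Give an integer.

13

Distances from David: Giulia:1, Kai:2, Mei:2, Nate:2, Sara:3, Veda:1, Wiremu:2.
Sum = 1 + 2 + 2 + 2 + 3 + 1 + 2 = 13.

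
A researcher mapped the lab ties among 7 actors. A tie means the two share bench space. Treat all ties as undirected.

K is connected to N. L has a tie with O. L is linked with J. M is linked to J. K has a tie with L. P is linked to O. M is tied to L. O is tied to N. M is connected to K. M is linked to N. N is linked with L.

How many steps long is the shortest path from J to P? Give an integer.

3

One shortest route is J – L – O – P, which uses 3 edges, and at distance 2 from J we only reach {K, N, O}, which does not include P. So d(J,P) = 3.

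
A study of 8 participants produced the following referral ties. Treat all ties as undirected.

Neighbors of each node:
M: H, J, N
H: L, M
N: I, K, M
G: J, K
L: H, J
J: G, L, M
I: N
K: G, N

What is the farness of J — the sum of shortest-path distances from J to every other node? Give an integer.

Distances from J: G:1, H:2, I:3, K:2, L:1, M:1, N:2.
Sum = 1 + 2 + 3 + 2 + 1 + 1 + 2 = 12.

12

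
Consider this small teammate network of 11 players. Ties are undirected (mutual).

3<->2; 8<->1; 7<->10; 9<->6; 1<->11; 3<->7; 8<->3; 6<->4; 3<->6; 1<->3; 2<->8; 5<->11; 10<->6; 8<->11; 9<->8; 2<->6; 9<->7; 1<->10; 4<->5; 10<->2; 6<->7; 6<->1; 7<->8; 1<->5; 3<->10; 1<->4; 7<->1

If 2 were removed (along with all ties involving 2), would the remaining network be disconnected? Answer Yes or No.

No

Even without 2, every remaining node can still reach every other (the residual graph is connected), so 2 is not a cut vertex.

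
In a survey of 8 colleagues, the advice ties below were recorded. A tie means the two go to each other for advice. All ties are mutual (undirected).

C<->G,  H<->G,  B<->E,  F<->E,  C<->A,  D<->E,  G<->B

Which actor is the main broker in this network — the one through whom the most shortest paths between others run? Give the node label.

Unnormalized betweenness of each node: A:0, B:12, C:6, D:0, E:11, F:0, G:14, H:0.
G has the largest value, 14, making it the main broker — the node through which the most shortest paths run.

G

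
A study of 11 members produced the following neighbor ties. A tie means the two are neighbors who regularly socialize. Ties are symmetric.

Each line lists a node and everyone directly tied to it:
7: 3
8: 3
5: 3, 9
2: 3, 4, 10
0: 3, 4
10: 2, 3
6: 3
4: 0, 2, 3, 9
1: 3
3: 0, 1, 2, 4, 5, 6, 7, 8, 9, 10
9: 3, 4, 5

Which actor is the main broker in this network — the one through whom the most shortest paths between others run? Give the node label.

Unnormalized betweenness of each node: 0:0, 1:0, 2:1/2, 3:75/2, 4:3/2, 5:0, 6:0, 7:0, 8:0, 9:1/2, 10:0.
3 has the largest value, 75/2, making it the main broker — the node through which the most shortest paths run.

3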